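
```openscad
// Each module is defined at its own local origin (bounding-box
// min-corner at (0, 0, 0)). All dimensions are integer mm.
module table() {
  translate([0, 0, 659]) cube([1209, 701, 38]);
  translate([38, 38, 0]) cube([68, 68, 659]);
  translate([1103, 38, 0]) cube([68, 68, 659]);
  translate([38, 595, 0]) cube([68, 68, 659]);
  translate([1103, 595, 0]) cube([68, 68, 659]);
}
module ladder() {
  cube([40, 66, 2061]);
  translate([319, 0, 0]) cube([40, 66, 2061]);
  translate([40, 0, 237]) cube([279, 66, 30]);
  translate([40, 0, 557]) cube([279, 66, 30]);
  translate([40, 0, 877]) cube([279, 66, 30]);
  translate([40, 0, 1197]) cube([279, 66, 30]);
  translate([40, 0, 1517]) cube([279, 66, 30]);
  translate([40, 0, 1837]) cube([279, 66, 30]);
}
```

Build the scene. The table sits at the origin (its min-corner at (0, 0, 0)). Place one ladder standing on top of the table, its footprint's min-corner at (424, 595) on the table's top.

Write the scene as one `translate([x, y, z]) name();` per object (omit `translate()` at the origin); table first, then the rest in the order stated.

table();
translate([424, 595, 697]) ladder();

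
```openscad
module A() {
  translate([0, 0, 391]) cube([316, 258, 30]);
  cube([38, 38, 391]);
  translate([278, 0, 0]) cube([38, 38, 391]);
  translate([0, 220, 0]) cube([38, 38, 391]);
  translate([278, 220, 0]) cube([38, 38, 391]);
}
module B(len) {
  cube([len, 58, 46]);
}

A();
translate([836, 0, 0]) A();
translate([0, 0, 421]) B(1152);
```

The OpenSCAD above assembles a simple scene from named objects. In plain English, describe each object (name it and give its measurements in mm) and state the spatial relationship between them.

A is a four-legged stool. The seat is a 316×258×30 mm slab whose top surface is at z = 421 mm; four square legs, each 38×38 mm in cross-section, run from the floor (z = 0) to the underside of the seat, each flush with a corner of the seat.

B is a rectangular beam 1152 mm long (x), 58 mm deep (y), 46 mm thick (z).

The beam spans the tops of two stools placed 520 mm apart, resting at z = 421 mm.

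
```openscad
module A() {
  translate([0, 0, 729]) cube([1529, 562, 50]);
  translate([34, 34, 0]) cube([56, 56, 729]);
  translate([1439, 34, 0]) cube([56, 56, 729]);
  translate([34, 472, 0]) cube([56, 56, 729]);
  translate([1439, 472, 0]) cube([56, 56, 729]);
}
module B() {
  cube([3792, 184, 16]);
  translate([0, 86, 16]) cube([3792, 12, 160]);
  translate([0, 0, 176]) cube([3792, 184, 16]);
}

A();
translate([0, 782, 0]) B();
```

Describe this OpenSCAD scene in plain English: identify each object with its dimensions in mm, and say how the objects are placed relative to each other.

A is a table with a 1529×562 mm rectangular top, 50 mm thick, top surface at z = 779 mm, supported by four 56×56 mm square legs, each inset 34 mm from the nearest pair of top edges, running from the floor.

B is an I-beam lying along x, 3792 mm long. Overall section height 192 mm. Two flanges 184 mm wide (y) and 16 mm thick, one on the floor and one at the top; a web 12 mm thick runs between them, centred on the flange width.

The I-beam is on the floor beside the table on its +y side.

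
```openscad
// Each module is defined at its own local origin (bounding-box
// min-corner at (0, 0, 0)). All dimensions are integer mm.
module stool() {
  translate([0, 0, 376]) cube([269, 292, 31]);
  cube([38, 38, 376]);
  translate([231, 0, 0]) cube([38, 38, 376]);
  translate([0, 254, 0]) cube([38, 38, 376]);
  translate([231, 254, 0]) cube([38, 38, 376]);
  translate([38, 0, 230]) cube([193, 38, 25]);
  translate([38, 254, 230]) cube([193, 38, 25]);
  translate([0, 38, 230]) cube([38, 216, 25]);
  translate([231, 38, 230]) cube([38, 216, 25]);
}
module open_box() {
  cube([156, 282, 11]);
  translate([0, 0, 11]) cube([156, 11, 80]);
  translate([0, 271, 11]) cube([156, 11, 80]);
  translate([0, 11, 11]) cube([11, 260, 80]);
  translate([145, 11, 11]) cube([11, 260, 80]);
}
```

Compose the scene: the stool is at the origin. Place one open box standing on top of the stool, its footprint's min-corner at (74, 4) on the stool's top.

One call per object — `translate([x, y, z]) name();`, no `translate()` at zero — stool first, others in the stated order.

stool();
translate([74, 4, 407]) open_box();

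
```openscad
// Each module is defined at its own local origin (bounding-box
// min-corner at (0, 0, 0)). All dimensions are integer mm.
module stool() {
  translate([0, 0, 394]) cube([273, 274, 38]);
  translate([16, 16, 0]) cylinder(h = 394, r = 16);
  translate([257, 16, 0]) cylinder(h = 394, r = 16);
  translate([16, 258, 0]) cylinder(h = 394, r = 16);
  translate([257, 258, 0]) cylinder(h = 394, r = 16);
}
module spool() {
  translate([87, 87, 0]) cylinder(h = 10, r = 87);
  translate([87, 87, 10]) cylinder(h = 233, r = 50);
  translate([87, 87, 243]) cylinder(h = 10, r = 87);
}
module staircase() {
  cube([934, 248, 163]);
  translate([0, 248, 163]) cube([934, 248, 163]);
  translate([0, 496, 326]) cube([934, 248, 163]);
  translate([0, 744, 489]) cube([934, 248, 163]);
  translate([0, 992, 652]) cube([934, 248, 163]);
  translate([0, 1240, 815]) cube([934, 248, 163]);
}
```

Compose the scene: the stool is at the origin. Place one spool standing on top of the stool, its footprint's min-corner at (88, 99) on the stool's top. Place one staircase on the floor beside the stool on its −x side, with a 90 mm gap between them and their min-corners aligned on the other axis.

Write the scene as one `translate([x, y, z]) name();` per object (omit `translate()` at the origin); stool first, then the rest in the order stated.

stool();
translate([88, 99, 432]) spool();
translate([-1024, 0, 0]) staircase();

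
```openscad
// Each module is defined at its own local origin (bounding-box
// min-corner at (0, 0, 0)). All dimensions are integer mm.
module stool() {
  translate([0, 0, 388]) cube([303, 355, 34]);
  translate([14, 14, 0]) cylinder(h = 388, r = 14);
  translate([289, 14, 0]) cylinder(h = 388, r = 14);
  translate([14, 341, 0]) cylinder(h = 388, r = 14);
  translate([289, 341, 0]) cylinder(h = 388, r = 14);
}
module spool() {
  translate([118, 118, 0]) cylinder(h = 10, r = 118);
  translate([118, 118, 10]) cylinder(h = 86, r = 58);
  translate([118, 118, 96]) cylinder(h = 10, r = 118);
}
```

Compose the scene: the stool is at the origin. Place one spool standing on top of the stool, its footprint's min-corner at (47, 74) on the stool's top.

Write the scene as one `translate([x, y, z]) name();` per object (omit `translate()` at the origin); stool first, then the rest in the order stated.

stool();
translate([47, 74, 422]) spool();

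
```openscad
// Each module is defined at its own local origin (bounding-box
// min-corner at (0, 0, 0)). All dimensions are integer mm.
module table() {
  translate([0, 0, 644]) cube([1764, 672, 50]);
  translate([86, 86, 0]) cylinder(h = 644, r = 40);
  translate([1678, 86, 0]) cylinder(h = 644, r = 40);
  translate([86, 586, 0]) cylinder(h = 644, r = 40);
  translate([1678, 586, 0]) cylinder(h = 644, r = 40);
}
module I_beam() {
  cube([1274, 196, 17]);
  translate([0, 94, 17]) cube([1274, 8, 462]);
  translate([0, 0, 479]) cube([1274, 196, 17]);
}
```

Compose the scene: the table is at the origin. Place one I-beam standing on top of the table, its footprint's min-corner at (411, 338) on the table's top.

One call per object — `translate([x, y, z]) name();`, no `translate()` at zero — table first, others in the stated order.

table();
translate([411, 338, 694]) I_beam();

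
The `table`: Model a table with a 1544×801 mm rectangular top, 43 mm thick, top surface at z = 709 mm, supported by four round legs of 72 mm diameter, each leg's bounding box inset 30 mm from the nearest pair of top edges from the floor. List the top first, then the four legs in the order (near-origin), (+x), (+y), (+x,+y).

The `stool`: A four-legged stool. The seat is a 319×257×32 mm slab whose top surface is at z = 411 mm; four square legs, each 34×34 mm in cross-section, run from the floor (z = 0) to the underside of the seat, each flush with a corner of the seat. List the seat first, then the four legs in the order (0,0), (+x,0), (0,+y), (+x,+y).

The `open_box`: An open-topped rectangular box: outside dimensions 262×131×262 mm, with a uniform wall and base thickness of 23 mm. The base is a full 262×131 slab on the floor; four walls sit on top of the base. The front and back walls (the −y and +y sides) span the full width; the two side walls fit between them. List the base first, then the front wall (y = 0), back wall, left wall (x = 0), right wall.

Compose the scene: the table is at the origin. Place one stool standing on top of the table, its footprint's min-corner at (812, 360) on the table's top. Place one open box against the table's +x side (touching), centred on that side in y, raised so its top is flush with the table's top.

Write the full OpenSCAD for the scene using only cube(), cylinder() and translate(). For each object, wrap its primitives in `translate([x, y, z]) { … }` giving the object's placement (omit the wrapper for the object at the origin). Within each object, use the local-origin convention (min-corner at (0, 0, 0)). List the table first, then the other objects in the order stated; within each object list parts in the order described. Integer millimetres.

translate([0, 0, 666]) cube([1544, 801, 43]);
translate([66, 66, 0]) cylinder(h = 666, r = 36);
translate([1478, 66, 0]) cylinder(h = 666, r = 36);
translate([66, 735, 0]) cylinder(h = 666, r = 36);
translate([1478, 735, 0]) cylinder(h = 666, r = 36);
translate([812, 360, 709]) {
  translate([0, 0, 379]) cube([319, 257, 32]);
  cube([34, 34, 379]);
  translate([285, 0, 0]) cube([34, 34, 379]);
  translate([0, 223, 0]) cube([34, 34, 379]);
  translate([285, 223, 0]) cube([34, 34, 379]);
}
translate([1544, 335, 447]) {
  cube([262, 131, 23]);
  translate([0, 0, 23]) cube([262, 23, 239]);
  translate([0, 108, 23]) cube([262, 23, 239]);
  translate([0, 23, 23]) cube([23, 85, 239]);
  translate([239, 23, 23]) cube([23, 85, 239]);
}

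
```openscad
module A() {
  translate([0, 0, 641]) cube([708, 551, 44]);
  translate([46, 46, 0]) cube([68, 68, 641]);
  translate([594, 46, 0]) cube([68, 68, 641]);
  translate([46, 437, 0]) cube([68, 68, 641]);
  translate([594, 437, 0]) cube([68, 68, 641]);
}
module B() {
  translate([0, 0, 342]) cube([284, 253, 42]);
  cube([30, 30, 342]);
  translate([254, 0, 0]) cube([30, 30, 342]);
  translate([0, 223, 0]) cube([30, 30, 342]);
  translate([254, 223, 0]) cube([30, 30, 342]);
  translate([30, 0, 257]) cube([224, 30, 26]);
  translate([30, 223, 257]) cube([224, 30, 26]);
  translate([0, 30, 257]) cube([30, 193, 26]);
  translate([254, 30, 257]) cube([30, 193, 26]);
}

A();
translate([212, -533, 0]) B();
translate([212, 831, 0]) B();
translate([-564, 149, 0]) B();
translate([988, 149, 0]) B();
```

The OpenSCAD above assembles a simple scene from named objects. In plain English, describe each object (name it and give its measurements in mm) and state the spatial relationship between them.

A is a rectangular dining table. The top is 708×551×44 mm with its upper surface at z = 685 mm. It stands on four 68×68 mm square legs, each inset 46 mm from the nearest pair of top edges, running from the floor to the underside of the top.

B is a four-legged stool. The seat is a 284×253×42 mm slab whose top surface is at z = 384 mm; four square legs, each 30×30 mm in cross-section, run from the floor (z = 0) to the underside of the seat, each flush with a corner of the seat. Four stretchers, 30 mm wide and 26 mm tall, connect adjacent legs with their undersides at z = 257 mm, each running between the inner faces of the legs it joins and aligned with the legs' outer faces on the other axis.

Four stools sit around the table at the −y, +y, −x, +x sides.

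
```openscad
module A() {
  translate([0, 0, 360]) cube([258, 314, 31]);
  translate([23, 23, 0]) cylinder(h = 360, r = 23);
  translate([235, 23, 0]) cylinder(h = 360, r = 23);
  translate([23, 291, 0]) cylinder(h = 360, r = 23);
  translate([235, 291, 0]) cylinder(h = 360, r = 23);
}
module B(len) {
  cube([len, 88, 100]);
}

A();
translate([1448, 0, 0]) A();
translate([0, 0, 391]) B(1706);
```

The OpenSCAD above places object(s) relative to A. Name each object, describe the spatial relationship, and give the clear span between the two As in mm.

Second stool starts at x = 1448; first ends at x = 258; clear span = 1448 − 258 = 1190 mm.

A is a stool. B is a beam. A beam spans the tops of two stools. The clear span between the two stools is 1190 mm.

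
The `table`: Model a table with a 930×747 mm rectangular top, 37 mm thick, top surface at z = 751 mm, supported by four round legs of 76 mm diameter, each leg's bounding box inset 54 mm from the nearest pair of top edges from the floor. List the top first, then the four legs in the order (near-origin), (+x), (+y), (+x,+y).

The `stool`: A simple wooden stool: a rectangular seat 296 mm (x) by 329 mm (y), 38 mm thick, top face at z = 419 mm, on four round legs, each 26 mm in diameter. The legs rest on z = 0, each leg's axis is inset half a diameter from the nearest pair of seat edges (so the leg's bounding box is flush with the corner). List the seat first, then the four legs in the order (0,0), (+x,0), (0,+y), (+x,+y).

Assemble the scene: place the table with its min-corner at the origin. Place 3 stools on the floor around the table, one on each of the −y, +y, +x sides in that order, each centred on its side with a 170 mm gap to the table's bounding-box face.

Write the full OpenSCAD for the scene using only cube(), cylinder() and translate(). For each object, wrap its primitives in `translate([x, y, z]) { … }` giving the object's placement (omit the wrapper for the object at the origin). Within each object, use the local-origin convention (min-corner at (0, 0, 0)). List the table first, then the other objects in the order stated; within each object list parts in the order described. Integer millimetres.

translate([0, 0, 714]) cube([930, 747, 37]);
translate([92, 92, 0]) cylinder(h = 714, r = 38);
translate([838, 92, 0]) cylinder(h = 714, r = 38);
translate([92, 655, 0]) cylinder(h = 714, r = 38);
translate([838, 655, 0]) cylinder(h = 714, r = 38);
translate([317, -499, 0]) {
  translate([0, 0, 381]) cube([296, 329, 38]);
  translate([13, 13, 0]) cylinder(h = 381, r = 13);
  translate([283, 13, 0]) cylinder(h = 381, r = 13);
  translate([13, 316, 0]) cylinder(h = 381, r = 13);
  translate([283, 316, 0]) cylinder(h = 381, r = 13);
}
translate([317, 917, 0]) {
  translate([0, 0, 381]) cube([296, 329, 38]);
  translate([13, 13, 0]) cylinder(h = 381, r = 13);
  translate([283, 13, 0]) cylinder(h = 381, r = 13);
  translate([13, 316, 0]) cylinder(h = 381, r = 13);
  translate([283, 316, 0]) cylinder(h = 381, r = 13);
}
translate([1100, 209, 0]) {
  translate([0, 0, 381]) cube([296, 329, 38]);
  translate([13, 13, 0]) cylinder(h = 381, r = 13);
  translate([283, 13, 0]) cylinder(h = 381, r = 13);
  translate([13, 316, 0]) cylinder(h = 381, r = 13);
  translate([283, 316, 0]) cylinder(h = 381, r = 13);
}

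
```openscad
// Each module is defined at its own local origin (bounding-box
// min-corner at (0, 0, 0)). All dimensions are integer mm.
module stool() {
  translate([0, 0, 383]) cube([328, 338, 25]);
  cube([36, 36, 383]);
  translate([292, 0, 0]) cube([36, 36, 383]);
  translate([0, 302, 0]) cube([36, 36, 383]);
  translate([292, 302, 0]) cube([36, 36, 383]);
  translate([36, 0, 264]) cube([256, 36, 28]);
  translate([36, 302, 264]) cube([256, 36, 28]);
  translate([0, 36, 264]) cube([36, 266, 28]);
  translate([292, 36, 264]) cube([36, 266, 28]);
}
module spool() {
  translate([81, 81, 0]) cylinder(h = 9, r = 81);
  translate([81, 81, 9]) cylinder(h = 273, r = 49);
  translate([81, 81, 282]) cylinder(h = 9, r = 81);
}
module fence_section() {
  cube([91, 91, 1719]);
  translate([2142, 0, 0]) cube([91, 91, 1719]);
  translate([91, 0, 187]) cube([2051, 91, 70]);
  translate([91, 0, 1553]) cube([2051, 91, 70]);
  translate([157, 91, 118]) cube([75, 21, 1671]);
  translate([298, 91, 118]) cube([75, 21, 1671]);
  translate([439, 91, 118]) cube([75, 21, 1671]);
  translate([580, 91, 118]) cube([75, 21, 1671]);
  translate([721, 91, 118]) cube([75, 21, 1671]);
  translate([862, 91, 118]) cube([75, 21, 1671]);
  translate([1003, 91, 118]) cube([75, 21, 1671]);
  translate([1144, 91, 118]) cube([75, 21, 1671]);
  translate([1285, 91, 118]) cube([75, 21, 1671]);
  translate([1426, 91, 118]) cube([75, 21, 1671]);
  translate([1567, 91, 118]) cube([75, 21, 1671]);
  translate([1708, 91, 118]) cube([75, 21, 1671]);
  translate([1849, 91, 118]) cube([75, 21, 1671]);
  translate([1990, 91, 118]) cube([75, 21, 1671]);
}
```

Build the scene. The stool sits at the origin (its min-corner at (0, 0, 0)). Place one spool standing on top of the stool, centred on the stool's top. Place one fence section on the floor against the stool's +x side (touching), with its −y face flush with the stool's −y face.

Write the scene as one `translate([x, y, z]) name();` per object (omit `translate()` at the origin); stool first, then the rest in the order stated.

stool();
translate([83, 88, 408]) spool();
translate([328, 0, 0]) fence_section();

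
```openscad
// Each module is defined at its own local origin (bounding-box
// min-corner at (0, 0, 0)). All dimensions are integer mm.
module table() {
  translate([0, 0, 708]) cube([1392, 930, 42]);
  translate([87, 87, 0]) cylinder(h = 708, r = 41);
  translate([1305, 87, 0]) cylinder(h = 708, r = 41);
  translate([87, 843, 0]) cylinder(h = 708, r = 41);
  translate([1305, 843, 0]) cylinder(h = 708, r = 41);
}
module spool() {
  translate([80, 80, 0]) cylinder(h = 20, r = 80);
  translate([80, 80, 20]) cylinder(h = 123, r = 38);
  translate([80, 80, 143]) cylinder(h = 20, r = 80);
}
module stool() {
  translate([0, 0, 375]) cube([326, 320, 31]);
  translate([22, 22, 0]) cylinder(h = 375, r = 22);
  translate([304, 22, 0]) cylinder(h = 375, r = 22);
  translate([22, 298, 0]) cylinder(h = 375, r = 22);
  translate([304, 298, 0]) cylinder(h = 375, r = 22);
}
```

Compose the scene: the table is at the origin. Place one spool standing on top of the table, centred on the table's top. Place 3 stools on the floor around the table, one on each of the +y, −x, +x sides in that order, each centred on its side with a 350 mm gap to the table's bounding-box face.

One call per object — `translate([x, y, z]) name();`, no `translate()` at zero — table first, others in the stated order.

table();
translate([616, 385, 750]) spool();
translate([533, 1280, 0]) stool();
translate([-676, 305, 0]) stool();
translate([1742, 305, 0]) stool();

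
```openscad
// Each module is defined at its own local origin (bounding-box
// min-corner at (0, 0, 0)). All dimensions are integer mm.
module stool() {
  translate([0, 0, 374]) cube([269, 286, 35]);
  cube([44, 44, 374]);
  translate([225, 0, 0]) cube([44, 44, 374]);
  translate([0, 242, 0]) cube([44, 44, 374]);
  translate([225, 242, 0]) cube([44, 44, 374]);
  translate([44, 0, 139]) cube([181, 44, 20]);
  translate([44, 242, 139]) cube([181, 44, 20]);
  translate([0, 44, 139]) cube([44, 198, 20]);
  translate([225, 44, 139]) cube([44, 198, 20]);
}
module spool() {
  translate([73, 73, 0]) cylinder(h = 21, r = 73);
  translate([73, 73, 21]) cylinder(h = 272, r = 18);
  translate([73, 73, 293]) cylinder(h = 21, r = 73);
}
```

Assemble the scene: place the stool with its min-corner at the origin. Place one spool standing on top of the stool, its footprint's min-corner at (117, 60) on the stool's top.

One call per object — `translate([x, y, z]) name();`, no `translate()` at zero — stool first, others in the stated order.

stool();
translate([117, 60, 409]) spool();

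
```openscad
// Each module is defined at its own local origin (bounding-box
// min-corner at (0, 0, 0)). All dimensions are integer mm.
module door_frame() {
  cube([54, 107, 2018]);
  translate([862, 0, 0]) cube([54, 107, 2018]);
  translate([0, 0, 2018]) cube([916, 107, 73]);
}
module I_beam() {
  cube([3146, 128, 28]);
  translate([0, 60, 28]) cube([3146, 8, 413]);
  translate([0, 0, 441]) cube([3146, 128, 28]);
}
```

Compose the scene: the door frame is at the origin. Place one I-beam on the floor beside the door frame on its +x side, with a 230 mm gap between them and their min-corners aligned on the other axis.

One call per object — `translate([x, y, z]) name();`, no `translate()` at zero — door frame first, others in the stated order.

door_frame();
translate([1146, 0, 0]) I_beam();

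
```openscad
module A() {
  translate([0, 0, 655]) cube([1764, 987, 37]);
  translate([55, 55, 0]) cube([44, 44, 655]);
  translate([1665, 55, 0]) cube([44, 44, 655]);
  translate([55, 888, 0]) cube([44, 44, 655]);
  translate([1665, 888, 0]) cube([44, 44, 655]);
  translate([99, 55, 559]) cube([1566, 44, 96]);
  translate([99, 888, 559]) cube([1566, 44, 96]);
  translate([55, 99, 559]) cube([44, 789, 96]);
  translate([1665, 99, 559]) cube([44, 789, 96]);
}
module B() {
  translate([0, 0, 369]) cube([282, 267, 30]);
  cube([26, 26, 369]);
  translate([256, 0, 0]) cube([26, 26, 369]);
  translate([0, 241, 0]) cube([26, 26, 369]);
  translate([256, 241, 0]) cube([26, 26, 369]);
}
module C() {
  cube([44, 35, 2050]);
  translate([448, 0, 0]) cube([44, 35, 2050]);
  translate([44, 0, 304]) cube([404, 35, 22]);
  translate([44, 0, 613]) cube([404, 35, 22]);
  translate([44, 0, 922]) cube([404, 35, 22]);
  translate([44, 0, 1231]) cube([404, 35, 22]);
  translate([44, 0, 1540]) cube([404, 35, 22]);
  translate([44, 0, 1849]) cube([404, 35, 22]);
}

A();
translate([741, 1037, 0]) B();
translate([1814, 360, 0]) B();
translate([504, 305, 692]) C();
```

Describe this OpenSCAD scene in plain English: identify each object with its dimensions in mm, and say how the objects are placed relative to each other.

A is a rectangular dining table. The top is 1764×987×37 mm with its upper surface at z = 692 mm. It stands on four 44×44 mm square legs, each inset 55 mm from the nearest pair of top edges, running from the floor to the underside of the top. Four apron rails, 44 mm thick and 96 mm tall, run between adjacent legs with their top edges flush with the underside of the top and their outer faces flush with the legs' outer faces.

B is a four-legged stool. The seat is 282×267 mm, 30 mm thick, top at z = 399 mm. It stands on four square legs, each 26×26 mm in cross-section, from z = 0 to the seat underside, each flush with a corner of the seat.

C is a wooden ladder with two side rails of 44×35 mm section and 2050 mm height, set 492 mm apart overall. Between them run 6 rectangular rungs (35 mm deep, 22 mm thick), front faces flush with the rails' −y face. The bottom of the first rung is 304 mm above the floor and each subsequent rung is 309 mm higher than the one below.

Two stools sit around the table at the +y, +x sides. The ladder is on top of the table.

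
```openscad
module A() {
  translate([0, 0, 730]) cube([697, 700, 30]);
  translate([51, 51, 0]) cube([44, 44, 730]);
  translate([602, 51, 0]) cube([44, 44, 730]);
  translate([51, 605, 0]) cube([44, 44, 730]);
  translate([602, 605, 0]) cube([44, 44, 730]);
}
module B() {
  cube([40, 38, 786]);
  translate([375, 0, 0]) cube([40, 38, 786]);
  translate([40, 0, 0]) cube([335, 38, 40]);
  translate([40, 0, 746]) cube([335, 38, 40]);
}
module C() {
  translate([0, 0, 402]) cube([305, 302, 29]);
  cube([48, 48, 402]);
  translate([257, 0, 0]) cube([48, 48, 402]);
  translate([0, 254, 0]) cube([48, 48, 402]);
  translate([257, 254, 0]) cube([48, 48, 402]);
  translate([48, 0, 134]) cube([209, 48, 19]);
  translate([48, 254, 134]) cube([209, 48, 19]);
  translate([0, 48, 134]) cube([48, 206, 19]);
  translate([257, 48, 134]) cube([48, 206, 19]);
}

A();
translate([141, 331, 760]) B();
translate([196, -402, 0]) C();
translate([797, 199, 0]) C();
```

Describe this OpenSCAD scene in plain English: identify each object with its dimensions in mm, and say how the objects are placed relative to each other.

A is a rectangular dining table. The top is 697×700×30 mm with its upper surface at z = 760 mm. It stands on four 44×44 mm square legs, each inset 51 mm from the nearest pair of top edges, running from the floor to the underside of the top.

B is a rectangular picture frame lying in the x–z plane (depth along y). The opening is 335 mm wide (x) by 706 mm tall (z), surrounded by a border 40 mm wide on all four sides. The frame is 38 mm deep and is made of two full-height vertical stiles with two horizontal rails fitted between them.

C is a simple wooden stool: a rectangular seat 305 mm (x) by 302 mm (y), 29 mm thick, top face at z = 431 mm, on four square legs, each 48×48 mm in cross-section. The legs rest on z = 0, each flush with a corner of the seat. Four stretchers, 48 mm wide and 19 mm tall, connect adjacent legs with their undersides at z = 134 mm, each running between the inner faces of the legs it joins and aligned with the legs' outer faces on the other axis.

The picture frame is on top of the table, centred. Two stools sit around the table at the −y, +x sides.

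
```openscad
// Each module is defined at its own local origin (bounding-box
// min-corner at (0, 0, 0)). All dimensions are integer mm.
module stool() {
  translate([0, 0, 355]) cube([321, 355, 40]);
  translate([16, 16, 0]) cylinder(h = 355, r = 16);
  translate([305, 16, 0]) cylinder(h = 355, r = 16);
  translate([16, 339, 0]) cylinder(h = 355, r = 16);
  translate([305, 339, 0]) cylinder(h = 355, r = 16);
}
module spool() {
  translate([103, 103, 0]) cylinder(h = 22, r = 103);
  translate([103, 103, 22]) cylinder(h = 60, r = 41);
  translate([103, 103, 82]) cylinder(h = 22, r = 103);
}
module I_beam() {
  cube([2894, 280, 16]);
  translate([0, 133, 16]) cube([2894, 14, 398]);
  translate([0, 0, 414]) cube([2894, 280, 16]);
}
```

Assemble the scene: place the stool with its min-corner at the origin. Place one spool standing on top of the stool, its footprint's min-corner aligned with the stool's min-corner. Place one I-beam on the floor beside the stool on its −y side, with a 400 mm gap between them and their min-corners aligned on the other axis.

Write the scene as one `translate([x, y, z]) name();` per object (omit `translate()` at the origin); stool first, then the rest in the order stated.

stool();
translate([0, 0, 395]) spool();
translate([0, -680, 0]) I_beam();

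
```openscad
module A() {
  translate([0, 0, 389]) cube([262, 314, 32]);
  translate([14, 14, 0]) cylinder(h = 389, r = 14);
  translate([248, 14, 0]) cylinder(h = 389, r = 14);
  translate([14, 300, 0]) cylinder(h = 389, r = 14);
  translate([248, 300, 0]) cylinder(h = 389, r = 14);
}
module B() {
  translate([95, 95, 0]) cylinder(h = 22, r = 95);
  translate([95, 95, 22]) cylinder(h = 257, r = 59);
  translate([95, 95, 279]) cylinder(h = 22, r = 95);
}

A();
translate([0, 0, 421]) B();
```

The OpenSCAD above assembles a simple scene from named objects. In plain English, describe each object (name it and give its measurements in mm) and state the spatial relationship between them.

A is a simple wooden stool: a rectangular seat 262 mm (x) by 314 mm (y), 32 mm thick, top face at z = 421 mm, on four round legs, each 28 mm in diameter. The legs rest on z = 0, each leg's axis is inset half a diameter from the nearest pair of seat edges (so the leg's bounding box is flush with the corner).

B is a spool: two coaxial disc flanges of radius 95 mm and thickness 22 mm, joined by a core cylinder of radius 59 mm and height 257 mm. The lower flange rests on z = 0 and the three cylinders share a vertical axis.

The spool is on top of the stool.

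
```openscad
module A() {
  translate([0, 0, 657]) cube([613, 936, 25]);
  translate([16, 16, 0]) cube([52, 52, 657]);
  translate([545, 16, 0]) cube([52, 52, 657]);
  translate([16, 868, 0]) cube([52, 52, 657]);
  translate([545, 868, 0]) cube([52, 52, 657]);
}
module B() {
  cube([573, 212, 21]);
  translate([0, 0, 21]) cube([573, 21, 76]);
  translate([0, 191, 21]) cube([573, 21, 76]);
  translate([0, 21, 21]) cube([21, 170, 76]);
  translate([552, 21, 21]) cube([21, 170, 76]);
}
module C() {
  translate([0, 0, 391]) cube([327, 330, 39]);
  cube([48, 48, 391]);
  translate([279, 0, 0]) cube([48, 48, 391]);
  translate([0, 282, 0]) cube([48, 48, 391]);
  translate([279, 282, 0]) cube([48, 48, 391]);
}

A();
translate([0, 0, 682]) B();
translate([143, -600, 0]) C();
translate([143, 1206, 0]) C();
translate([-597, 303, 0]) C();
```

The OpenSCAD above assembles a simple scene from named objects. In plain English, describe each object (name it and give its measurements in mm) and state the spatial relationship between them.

A is a table with a 613×936 mm rectangular top, 25 mm thick, top surface at z = 682 mm, supported by four 52×52 mm square legs, each inset 16 mm from the nearest pair of top edges, running from the floor.

B is an open-topped rectangular box: outside dimensions 573×212×97 mm, with a uniform wall and base thickness of 21 mm. The base is a full 573×212 slab on the floor; four walls sit on top of the base. The front and back walls (the −y and +y sides) span the full width; the two side walls fit between them.

C is a four-legged stool. The seat is a 327×330×39 mm slab whose top surface is at z = 430 mm; four square legs, each 48×48 mm in cross-section, run from the floor (z = 0) to the underside of the seat, each flush with a corner of the seat.

The open box is on top of the table. Three stools sit around the table at the −y, +y, −x sides.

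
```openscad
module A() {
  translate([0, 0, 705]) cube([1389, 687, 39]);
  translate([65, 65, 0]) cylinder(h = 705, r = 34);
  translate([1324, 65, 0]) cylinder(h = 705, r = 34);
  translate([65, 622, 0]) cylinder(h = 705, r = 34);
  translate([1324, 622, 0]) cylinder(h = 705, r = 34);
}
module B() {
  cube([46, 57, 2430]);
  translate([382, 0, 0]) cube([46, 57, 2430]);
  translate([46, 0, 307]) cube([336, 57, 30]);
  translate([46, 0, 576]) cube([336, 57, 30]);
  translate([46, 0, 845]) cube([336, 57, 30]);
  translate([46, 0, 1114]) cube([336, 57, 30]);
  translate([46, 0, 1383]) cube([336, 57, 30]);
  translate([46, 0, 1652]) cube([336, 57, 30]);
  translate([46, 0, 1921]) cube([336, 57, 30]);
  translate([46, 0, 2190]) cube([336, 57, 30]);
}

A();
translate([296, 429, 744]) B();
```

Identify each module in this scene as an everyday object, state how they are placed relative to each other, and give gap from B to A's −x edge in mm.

A is a table. B is a ladder. The ladder is on top of the table. The gap from the ladder to the table's −x edge is 296 mm.

The ladder's min-x is at 296; the table's min-x is 0; gap = 296 mm.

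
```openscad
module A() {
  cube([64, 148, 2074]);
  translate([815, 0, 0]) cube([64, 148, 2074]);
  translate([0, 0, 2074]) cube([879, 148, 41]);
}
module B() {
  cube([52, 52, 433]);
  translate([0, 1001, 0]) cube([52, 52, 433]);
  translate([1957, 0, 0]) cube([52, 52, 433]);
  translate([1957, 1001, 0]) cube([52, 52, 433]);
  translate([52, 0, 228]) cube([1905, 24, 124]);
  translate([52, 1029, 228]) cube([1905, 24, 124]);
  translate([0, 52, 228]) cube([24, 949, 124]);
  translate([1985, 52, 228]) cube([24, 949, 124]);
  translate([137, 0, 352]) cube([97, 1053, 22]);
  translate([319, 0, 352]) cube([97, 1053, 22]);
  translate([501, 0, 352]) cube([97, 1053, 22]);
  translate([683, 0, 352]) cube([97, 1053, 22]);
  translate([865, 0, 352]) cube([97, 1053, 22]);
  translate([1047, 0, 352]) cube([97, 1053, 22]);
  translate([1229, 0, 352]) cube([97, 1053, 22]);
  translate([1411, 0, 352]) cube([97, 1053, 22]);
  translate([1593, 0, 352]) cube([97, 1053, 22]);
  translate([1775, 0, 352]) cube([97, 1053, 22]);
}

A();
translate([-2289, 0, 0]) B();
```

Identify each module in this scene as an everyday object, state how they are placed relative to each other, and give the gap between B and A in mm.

A is a door frame. B is a bed frame. The bed frame is on the floor beside the door frame on its −x side. The gap between the bed frame and the door frame is 280 mm.

The bed frame's nearest face is 280 mm from the door frame's −x face.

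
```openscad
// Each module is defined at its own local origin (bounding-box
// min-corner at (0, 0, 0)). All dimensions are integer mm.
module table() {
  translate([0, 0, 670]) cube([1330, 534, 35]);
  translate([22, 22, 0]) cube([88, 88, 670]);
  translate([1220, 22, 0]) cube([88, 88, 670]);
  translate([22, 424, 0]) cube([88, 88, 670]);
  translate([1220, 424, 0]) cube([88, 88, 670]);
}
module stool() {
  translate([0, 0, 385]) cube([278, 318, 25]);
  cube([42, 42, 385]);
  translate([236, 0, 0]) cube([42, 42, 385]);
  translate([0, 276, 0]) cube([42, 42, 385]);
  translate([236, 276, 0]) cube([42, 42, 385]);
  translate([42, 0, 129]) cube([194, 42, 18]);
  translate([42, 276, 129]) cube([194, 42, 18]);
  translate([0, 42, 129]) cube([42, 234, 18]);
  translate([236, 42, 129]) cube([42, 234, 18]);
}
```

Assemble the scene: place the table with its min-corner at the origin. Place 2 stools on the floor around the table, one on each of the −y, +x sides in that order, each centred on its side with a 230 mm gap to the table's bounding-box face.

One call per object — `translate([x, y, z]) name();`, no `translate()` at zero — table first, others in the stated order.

table();
translate([526, -548, 0]) stool();
translate([1560, 108, 0]) stool();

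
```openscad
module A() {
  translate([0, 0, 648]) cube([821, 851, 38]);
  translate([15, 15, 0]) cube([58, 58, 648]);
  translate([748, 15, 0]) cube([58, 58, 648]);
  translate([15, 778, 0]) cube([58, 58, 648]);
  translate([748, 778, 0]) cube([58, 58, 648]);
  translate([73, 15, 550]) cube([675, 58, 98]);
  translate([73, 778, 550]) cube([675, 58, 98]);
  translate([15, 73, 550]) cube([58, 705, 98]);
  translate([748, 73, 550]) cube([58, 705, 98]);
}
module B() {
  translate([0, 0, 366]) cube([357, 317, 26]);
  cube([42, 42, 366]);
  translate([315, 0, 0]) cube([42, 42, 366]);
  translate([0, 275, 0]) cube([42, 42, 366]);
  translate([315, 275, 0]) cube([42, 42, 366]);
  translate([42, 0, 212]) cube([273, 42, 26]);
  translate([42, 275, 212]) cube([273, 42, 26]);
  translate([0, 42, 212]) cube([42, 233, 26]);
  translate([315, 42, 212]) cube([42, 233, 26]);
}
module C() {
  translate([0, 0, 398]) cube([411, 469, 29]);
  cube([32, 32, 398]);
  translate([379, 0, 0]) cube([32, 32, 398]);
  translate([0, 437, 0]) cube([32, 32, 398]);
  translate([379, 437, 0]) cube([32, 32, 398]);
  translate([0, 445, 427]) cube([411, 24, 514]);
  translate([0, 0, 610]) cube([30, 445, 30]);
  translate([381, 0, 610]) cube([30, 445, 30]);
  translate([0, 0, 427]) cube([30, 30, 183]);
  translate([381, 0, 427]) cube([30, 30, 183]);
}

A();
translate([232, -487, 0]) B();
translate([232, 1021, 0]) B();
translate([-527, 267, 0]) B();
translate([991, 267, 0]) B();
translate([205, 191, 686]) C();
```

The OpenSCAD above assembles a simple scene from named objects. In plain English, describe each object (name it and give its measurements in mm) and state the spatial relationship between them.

A is a rectangular dining table. The top is 821×851×38 mm with its upper surface at z = 686 mm. It stands on four 58×58 mm square legs, each inset 15 mm from the nearest pair of top edges, running from the floor to the underside of the top. Four apron rails, 58 mm thick and 98 mm tall, run between adjacent legs with their top edges flush with the underside of the top and their outer faces flush with the legs' outer faces.

B is a four-legged stool. The seat is 357×317 mm, 26 mm thick, top at z = 392 mm. It stands on four square legs, each 42×42 mm in cross-section, from z = 0 to the seat underside, each flush with a corner of the seat. Four stretchers, 42 mm wide and 26 mm tall, connect adjacent legs with their undersides at z = 212 mm, each running between the inner faces of the legs it joins and aligned with the legs' outer faces on the other axis.

C is a chair: 411×469 mm seat, 29 mm thick, top at z = 427 mm, on four 32 mm square corner legs flush with the seat edges. A 24 mm thick backrest slab spans the full seat width, extending 514 mm above the seat top, its back face flush with the seat's +y edge. Two armrests of 30×30 mm section run along each side from the seat's front edge to the front of the backrest, top faces 213 mm above the seat top and outer faces flush with the seat's x-edges; a 30×30 mm post under the front of each armrest stands on the seat at the front corner.

Four stools sit around the table at the −y, +y, −x, +x sides. The chair is on top of the table, centred.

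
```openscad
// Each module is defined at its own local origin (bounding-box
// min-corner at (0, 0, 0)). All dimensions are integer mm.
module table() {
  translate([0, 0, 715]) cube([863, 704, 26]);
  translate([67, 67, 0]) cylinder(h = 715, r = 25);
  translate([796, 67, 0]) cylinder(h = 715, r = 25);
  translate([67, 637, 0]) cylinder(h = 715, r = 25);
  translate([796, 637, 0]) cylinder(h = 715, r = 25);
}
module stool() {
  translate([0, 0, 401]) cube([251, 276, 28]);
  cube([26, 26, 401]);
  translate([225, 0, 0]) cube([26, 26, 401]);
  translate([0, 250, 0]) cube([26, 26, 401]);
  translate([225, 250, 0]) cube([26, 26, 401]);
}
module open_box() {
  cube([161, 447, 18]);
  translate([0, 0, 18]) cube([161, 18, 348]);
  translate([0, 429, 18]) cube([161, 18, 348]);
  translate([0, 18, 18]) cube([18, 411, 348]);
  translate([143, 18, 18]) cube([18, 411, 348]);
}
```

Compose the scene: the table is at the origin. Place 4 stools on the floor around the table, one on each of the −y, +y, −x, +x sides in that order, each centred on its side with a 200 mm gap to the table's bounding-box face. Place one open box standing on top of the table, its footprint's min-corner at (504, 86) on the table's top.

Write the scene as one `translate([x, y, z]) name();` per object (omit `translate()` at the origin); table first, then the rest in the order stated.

table();
translate([306, -476, 0]) stool();
translate([306, 904, 0]) stool();
translate([-451, 214, 0]) stool();
translate([1063, 214, 0]) stool();
translate([504, 86, 741]) open_box();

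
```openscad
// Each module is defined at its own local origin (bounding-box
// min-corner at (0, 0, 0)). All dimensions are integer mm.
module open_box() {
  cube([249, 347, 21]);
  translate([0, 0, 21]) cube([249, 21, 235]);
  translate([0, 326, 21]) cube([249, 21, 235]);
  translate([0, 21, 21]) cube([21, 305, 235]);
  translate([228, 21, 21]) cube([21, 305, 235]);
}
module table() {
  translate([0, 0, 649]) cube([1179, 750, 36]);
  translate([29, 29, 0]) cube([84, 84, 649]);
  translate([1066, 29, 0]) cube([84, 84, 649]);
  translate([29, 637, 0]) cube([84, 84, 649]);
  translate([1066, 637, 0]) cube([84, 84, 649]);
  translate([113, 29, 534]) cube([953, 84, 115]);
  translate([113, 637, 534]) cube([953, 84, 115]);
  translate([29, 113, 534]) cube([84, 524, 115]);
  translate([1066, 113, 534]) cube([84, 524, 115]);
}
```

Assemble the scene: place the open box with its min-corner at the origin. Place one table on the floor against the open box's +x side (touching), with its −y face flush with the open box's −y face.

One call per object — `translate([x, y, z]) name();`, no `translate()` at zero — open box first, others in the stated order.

open_box();
translate([249, 0, 0]) table();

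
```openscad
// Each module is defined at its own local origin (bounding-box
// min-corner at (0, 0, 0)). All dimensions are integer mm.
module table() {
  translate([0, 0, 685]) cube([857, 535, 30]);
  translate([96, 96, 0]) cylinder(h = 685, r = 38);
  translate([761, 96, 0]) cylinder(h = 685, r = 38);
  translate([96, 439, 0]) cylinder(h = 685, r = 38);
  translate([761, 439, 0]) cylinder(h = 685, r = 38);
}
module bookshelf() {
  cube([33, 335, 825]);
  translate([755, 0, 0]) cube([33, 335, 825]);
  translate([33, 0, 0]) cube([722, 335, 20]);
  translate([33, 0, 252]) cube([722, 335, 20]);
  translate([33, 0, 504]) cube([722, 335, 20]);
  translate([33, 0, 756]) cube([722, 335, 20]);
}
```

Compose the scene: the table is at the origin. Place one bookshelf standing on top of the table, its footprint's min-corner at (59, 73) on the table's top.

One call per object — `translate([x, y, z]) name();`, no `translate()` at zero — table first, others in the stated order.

table();
translate([59, 73, 715]) bookshelf();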